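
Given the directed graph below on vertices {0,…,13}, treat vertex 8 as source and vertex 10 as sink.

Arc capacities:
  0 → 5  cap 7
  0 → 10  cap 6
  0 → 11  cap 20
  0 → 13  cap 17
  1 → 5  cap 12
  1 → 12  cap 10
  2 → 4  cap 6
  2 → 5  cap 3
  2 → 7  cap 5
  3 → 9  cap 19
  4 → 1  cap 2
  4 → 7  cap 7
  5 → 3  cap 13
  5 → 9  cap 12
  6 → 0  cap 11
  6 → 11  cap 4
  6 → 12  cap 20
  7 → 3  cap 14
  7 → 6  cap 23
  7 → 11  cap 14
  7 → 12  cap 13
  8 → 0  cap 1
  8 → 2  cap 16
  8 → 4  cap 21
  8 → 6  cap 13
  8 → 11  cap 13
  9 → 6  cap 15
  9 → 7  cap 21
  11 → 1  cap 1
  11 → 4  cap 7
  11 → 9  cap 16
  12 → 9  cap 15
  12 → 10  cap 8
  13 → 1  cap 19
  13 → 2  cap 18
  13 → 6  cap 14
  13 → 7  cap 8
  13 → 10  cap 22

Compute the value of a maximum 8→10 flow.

Maximum flow value: 20

augment #1: 8→0→10 bottleneck 1, total now 1
augment #2: 8→6→0→10 bottleneck 5, total now 6
augment #3: 8→6→12→10 bottleneck 8, total now 14
augment #4: 8→2→7→6→0→13→10 bottleneck 5, total now 19
augment #5: 8→4→7→6→0→13→10 bottleneck 1, total now 20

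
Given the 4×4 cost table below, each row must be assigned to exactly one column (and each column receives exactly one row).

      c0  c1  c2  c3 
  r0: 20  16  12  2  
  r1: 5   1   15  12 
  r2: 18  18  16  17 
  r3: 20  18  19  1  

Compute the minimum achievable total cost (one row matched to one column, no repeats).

optimal assignment: row0→col2 (cost 12), row1→col1 (cost 1), row2→col0 (cost 18), row3→col3 (cost 1)
total = 12 + 1 + 18 + 1 = 32

Minimum assignment cost: 32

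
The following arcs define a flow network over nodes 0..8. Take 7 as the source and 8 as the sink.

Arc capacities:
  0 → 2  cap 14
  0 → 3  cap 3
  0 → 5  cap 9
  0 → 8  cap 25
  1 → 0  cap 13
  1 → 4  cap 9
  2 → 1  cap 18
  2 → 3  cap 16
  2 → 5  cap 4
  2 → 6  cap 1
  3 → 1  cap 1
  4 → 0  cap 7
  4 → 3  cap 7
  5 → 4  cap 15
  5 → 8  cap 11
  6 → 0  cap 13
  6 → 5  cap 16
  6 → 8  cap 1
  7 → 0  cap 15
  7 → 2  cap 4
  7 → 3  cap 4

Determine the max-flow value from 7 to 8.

augment #1: 7→0→8 bottleneck 15, total now 15
augment #2: 7→2→5→8 bottleneck 4, total now 19
augment #3: 7→3→1→0→8 bottleneck 1, total now 20

Maximum flow value: 20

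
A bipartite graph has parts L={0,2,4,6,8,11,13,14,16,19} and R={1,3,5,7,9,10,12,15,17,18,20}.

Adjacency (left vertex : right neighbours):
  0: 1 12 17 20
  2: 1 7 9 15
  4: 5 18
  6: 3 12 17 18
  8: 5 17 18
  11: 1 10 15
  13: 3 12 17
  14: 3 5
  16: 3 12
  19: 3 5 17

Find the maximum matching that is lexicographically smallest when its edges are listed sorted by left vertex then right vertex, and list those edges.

Lex-smallest maximum matching: {(0,1), (2,7), (4,5), (6,3), (8,18), (11,10), (13,12), (19,17)}

|M| = 8 (so the lex-smallest maximum matching has 8 edges)
process left vertices in ascending order; for each, take the smallest-labelled available neighbour that still permits 8 edges overall, or leave it unmatched if none does
lex-smallest matching: {0-1, 2-7, 4-5, 6-3, 8-18, 11-10, 13-12, 19-17}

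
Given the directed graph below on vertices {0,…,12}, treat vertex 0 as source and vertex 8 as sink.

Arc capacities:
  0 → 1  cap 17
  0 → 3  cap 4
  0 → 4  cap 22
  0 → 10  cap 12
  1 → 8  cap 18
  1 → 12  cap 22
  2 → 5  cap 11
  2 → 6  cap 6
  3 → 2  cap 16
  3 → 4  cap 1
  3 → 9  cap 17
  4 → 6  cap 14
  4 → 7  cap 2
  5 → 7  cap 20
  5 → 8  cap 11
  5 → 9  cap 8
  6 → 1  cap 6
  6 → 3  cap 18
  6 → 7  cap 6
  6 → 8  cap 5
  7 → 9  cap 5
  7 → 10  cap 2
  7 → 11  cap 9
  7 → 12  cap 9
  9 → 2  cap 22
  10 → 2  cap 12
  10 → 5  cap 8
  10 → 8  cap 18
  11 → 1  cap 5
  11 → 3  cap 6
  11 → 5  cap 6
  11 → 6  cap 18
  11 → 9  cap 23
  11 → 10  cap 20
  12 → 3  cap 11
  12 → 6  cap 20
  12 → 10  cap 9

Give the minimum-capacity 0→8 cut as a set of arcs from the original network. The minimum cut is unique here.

augment #1: 0→1→8 push 17
augment #2: 0→10→8 push 12
augment #3: 0→4→6→8 push 5
augment #4: 0→3→2→5→8 push 4
augment #5: 0→4→6→1→8 push 1
augment #6: 0→4→7→10→8 push 2
augment #7: 0→4→6→1→12→10→8 push 4
augment #8: 0→4→6→3→2→5→8 push 4
max flow = 49; residual-reachable set from 0 gives S-side
cut edges (S→T): {(0,1), (0,3), (0,10), (4,6), (4,7)} total cap 49

Min-cut arcs: {(0,1), (0,3), (0,10), (4,6), (4,7)} (total capacity 49)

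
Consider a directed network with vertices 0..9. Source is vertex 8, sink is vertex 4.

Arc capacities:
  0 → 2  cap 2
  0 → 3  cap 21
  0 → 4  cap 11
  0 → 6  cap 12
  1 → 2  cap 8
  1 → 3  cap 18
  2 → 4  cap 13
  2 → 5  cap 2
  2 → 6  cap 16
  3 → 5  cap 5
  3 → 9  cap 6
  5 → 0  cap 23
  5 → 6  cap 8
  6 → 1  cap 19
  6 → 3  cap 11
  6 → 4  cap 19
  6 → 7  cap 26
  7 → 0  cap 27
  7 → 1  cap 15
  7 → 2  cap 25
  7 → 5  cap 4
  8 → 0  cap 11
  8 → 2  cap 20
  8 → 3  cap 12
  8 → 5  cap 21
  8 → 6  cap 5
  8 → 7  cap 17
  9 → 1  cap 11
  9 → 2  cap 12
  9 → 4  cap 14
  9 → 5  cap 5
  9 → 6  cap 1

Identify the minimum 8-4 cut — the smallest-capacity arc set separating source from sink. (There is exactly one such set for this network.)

augment #1: 8→0→4 push 11
augment #2: 8→2→4 push 13
augment #3: 8→6→4 push 5
augment #4: 8→2→6→4 push 7
augment #5: 8→3→9→4 push 6
augment #6: 8→5→6→4 push 7
max flow = 49; residual-reachable set from 8 gives S-side
cut edges (S→T): {(0,4), (2,4), (3,9), (6,4)} total cap 49

Min-cut arcs: {(0,4), (2,4), (3,9), (6,4)} (total capacity 49)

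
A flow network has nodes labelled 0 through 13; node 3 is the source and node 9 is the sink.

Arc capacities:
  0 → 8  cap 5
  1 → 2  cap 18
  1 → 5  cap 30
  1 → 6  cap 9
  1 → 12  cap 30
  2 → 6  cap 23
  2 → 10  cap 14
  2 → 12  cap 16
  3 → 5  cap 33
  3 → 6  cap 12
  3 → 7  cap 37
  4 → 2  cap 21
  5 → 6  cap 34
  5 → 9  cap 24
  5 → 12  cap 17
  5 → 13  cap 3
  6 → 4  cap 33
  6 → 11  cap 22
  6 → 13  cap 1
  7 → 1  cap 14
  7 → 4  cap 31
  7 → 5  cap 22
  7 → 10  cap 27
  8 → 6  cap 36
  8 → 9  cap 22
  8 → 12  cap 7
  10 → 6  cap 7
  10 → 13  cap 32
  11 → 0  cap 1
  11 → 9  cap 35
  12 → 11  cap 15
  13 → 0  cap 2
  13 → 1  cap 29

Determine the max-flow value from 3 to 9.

Maximum flow value: 62

augment #1: 3→5→9 bottleneck 24, total now 24
augment #2: 3→6→11→9 bottleneck 12, total now 36
augment #3: 3→5→6→11→9 bottleneck 9, total now 45
augment #4: 3→7→1→6→11→9 bottleneck 1, total now 46
augment #5: 3→7→1→12→11→9 bottleneck 13, total now 59
augment #6: 3→7→5→13→0→8→9 bottleneck 2, total now 61
augment #7: 3→7→5→12→11→0→8→9 bottleneck 1, total now 62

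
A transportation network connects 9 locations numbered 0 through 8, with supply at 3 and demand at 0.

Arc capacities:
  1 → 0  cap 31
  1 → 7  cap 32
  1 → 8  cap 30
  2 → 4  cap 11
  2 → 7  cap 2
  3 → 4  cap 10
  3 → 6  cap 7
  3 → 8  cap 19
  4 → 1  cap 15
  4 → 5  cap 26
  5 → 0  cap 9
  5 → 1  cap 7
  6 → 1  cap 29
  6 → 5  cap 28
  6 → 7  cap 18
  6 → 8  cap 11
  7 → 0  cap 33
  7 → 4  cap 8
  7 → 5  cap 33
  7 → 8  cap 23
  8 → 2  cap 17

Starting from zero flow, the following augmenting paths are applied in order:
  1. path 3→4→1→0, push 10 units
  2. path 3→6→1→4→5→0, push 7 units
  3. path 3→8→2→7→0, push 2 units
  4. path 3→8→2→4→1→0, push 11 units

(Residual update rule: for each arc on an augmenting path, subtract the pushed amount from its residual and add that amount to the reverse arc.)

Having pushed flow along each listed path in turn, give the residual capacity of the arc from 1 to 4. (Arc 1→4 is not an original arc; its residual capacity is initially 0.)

Residual capacity of (1,4): 14

after path 1 (3→4→1→0, push 10): res(1,4)=10
after path 2 (3→6→1→4→5→0, push 7): res(1,4)=3
after path 3 (3→8→2→7→0, push 2): res(1,4)=3
after path 4 (3→8→2→4→1→0, push 11): res(1,4)=14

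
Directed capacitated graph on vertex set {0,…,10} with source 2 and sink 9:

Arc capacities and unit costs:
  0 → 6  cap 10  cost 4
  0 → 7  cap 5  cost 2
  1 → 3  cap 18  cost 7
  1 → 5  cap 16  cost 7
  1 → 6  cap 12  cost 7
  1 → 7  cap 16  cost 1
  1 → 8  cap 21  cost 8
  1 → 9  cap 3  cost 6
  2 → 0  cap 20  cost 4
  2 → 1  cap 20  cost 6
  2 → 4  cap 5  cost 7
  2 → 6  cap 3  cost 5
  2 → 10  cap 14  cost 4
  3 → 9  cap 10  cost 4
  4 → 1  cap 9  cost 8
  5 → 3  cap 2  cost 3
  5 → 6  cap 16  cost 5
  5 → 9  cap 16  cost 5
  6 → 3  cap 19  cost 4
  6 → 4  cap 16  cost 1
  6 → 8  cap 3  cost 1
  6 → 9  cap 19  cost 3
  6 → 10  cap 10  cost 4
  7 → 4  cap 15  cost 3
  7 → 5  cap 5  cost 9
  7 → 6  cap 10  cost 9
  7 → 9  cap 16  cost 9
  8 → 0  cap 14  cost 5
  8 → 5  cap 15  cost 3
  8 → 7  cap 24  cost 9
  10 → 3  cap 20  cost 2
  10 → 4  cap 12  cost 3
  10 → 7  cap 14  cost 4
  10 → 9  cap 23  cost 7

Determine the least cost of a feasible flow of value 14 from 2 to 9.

Minimum cost for 14 units: 135

shortest-cost path #1: 2→6→9 push 3 @ unit cost 8 (adds 24)
shortest-cost path #2: 2→10→3→9 push 10 @ unit cost 10 (adds 100)
shortest-cost path #3: 2→10→9 push 1 @ unit cost 11 (adds 11)
total cost = 135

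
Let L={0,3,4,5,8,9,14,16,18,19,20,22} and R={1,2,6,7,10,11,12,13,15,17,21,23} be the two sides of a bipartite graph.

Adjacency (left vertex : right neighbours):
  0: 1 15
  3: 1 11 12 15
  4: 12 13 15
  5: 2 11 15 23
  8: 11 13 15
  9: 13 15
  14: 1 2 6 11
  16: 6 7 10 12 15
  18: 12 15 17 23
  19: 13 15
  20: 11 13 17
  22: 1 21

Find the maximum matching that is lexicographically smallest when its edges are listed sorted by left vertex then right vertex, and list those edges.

Lex-smallest maximum matching: {(0,1), (3,11), (4,12), (5,2), (8,13), (9,15), (14,6), (16,7), (18,23), (20,17), (22,21)}

|M| = 11 (so the lex-smallest maximum matching has 11 edges)
process left vertices in ascending order; for each, take the smallest-labelled available neighbour that still permits 11 edges overall, or leave it unmatched if none does
lex-smallest matching: {0-1, 3-11, 4-12, 5-2, 8-13, 9-15, 14-6, 16-7, 18-23, 20-17, 22-21}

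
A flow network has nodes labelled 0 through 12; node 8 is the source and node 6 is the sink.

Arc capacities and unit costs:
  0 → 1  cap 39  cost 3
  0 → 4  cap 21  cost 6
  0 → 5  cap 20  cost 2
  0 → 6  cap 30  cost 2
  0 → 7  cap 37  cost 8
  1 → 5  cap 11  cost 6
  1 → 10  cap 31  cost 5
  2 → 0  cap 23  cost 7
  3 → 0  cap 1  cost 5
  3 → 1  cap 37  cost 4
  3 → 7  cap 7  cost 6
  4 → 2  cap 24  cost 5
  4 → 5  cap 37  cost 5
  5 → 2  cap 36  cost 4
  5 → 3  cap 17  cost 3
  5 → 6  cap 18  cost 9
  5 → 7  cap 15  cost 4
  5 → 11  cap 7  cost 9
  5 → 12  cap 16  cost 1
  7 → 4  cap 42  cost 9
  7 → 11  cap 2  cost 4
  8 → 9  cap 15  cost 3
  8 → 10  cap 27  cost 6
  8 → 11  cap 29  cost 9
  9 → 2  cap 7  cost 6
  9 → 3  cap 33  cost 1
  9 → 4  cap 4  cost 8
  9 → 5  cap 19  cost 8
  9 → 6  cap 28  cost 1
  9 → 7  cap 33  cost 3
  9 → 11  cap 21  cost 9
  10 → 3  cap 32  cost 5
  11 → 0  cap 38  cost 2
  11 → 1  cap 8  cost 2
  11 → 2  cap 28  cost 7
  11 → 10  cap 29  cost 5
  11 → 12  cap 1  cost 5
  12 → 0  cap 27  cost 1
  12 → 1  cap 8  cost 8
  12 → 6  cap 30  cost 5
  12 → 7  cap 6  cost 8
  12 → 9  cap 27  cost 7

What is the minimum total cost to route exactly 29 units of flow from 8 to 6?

shortest-cost path #1: 8→9→6 push 15 @ unit cost 4 (adds 60)
shortest-cost path #2: 8→11→0→6 push 14 @ unit cost 13 (adds 182)
total cost = 242

Minimum cost for 29 units: 242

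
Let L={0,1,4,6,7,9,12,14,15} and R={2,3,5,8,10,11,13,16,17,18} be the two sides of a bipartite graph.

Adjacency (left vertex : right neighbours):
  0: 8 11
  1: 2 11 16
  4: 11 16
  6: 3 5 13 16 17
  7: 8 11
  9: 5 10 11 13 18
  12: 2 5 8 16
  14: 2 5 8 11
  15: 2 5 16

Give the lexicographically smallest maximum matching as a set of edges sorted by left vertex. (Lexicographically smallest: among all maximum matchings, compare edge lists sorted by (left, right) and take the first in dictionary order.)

Lex-smallest maximum matching: {(0,8), (1,2), (4,11), (6,3), (9,10), (12,5), (15,16)}

|M| = 7 (so the lex-smallest maximum matching has 7 edges)
process left vertices in ascending order; for each, take the smallest-labelled available neighbour that still permits 7 edges overall, or leave it unmatched if none does
lex-smallest matching: {0-8, 1-2, 4-11, 6-3, 9-10, 12-5, 15-16}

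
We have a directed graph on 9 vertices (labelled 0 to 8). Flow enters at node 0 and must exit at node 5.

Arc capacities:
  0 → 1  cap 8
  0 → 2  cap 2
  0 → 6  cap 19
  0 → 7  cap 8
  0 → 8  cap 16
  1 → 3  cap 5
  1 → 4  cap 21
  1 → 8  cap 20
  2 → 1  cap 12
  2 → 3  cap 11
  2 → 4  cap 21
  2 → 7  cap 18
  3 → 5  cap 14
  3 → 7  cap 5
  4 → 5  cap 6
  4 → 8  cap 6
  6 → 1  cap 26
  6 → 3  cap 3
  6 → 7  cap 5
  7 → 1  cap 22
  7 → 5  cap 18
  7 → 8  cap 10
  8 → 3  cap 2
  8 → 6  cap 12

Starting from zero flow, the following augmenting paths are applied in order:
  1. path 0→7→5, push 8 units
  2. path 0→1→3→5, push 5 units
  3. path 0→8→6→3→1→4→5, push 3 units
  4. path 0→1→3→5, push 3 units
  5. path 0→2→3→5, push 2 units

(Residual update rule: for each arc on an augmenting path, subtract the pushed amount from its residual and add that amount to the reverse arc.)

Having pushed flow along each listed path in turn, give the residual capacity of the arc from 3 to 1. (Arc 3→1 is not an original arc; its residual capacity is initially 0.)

Residual capacity of (3,1): 5

after path 1 (0→7→5, push 8): res(3,1)=0
after path 2 (0→1→3→5, push 5): res(3,1)=5
after path 3 (0→8→6→3→1→4→5, push 3): res(3,1)=2
after path 4 (0→1→3→5, push 3): res(3,1)=5
after path 5 (0→2→3→5, push 2): res(3,1)=5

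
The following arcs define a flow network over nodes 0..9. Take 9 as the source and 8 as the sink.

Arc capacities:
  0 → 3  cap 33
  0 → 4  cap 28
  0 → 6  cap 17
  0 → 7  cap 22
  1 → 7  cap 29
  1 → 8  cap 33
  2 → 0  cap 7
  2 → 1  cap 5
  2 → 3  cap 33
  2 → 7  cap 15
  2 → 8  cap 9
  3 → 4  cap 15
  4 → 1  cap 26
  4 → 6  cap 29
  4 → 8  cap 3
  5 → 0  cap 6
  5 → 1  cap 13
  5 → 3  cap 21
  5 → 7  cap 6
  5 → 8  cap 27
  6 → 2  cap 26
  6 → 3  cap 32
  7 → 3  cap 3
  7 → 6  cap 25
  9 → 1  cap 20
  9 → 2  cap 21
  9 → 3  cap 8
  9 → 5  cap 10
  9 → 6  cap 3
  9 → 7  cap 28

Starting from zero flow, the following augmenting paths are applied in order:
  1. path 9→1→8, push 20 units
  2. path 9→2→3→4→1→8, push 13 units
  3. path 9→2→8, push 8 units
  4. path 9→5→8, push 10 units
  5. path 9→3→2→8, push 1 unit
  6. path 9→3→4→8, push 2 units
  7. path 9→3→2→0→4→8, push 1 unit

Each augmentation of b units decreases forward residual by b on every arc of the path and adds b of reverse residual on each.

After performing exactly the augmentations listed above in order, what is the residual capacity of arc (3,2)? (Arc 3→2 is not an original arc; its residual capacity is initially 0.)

Residual capacity of (3,2): 11

after path 1 (9→1→8, push 20): res(3,2)=0
after path 2 (9→2→3→4→1→8, push 13): res(3,2)=13
after path 3 (9→2→8, push 8): res(3,2)=13
after path 4 (9→5→8, push 10): res(3,2)=13
after path 5 (9→3→2→8, push 1): res(3,2)=12
after path 6 (9→3→4→8, push 2): res(3,2)=12
after path 7 (9→3→2→0→4→8, push 1): res(3,2)=11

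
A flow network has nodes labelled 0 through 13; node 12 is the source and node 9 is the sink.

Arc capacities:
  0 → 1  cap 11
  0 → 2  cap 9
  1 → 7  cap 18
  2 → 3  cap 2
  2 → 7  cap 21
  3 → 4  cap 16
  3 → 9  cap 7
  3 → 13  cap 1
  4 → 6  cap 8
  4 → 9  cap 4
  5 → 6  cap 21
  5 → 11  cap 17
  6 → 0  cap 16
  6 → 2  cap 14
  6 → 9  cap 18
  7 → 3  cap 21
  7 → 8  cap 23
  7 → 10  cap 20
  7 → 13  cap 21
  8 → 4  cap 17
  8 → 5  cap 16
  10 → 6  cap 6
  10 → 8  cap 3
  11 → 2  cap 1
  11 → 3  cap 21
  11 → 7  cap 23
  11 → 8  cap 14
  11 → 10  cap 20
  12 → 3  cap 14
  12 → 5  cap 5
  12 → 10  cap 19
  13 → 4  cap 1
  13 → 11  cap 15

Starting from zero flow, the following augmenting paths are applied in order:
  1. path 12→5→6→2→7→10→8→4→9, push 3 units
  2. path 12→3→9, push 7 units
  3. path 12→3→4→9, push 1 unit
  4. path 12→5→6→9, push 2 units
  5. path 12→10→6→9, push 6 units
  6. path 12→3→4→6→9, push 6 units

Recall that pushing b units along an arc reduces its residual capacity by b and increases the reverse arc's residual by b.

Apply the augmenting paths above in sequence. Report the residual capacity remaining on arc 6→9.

Residual capacity of (6,9): 4

after path 1 (12→5→6→2→7→10→8→4→9, push 3): res(6,9)=18
after path 2 (12→3→9, push 7): res(6,9)=18
after path 3 (12→3→4→9, push 1): res(6,9)=18
after path 4 (12→5→6→9, push 2): res(6,9)=16
after path 5 (12→10→6→9, push 6): res(6,9)=10
after path 6 (12→3→4→6→9, push 6): res(6,9)=4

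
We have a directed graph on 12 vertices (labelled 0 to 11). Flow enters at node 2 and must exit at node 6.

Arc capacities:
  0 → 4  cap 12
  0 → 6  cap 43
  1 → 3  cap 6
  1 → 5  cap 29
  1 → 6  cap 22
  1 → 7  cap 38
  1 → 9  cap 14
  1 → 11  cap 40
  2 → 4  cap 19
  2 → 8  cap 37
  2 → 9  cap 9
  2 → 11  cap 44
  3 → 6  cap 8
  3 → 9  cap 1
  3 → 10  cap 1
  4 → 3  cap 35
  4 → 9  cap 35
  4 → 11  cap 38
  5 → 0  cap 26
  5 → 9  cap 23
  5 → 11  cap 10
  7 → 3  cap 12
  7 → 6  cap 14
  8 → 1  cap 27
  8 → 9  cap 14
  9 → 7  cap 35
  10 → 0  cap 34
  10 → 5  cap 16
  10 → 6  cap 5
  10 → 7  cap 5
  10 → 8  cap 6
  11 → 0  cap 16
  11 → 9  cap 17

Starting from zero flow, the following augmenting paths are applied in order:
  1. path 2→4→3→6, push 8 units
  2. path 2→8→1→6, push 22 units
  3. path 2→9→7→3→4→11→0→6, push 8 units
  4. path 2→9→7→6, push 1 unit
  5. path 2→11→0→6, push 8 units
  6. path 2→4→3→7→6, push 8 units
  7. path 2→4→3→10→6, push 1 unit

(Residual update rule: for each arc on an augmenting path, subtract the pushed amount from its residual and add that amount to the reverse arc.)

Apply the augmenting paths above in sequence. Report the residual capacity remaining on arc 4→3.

after path 1 (2→4→3→6, push 8): res(4,3)=27
after path 2 (2→8→1→6, push 22): res(4,3)=27
after path 3 (2→9→7→3→4→11→0→6, push 8): res(4,3)=35
after path 4 (2→9→7→6, push 1): res(4,3)=35
after path 5 (2→11→0→6, push 8): res(4,3)=35
after path 6 (2→4→3→7→6, push 8): res(4,3)=27
after path 7 (2→4→3→10→6, push 1): res(4,3)=26

Residual capacity of (4,3): 26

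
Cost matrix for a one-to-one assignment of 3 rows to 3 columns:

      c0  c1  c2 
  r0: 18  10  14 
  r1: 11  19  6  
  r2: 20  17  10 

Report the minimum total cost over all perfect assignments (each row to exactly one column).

optimal assignment: row0→col1 (cost 10), row1→col0 (cost 11), row2→col2 (cost 10)
total = 10 + 11 + 10 = 31

Minimum assignment cost: 31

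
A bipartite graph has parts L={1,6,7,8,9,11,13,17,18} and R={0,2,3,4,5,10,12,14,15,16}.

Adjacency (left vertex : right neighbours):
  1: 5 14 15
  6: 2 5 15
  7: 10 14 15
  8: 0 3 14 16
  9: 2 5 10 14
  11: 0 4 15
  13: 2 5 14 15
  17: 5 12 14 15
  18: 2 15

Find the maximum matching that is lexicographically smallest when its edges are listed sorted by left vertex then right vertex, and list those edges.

|M| = 8 (so the lex-smallest maximum matching has 8 edges)
process left vertices in ascending order; for each, take the smallest-labelled available neighbour that still permits 8 edges overall, or leave it unmatched if none does
lex-smallest matching: {1-5, 6-2, 7-10, 8-0, 9-14, 11-4, 13-15, 17-12}

Lex-smallest maximum matching: {(1,5), (6,2), (7,10), (8,0), (9,14), (11,4), (13,15), (17,12)}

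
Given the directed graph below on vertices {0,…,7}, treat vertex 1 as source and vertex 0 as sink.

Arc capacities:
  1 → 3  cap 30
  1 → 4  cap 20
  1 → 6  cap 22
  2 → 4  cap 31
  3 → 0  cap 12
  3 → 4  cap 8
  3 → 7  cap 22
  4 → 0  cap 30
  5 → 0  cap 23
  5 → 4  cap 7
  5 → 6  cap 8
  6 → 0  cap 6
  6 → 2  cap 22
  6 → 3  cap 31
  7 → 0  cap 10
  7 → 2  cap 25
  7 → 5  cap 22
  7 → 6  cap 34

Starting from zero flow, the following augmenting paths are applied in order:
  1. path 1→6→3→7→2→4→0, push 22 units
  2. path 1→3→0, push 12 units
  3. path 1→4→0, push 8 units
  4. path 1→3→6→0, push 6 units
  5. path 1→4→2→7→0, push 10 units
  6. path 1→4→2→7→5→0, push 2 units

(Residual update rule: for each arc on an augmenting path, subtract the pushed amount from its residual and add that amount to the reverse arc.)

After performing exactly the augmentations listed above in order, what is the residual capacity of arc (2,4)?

after path 1 (1→6→3→7→2→4→0, push 22): res(2,4)=9
after path 2 (1→3→0, push 12): res(2,4)=9
after path 3 (1→4→0, push 8): res(2,4)=9
after path 4 (1→3→6→0, push 6): res(2,4)=9
after path 5 (1→4→2→7→0, push 10): res(2,4)=19
after path 6 (1→4→2→7→5→0, push 2): res(2,4)=21

Residual capacity of (2,4): 21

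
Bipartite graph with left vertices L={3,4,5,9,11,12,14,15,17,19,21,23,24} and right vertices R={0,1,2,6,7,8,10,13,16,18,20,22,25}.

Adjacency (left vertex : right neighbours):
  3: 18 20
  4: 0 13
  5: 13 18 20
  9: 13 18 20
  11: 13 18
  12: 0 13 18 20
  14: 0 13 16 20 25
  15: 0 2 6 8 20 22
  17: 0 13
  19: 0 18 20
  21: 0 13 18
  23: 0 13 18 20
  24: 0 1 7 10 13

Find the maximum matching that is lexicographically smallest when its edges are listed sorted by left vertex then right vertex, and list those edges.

Lex-smallest maximum matching: {(3,18), (4,0), (5,13), (9,20), (14,16), (15,2), (24,1)}

|M| = 7 (so the lex-smallest maximum matching has 7 edges)
process left vertices in ascending order; for each, take the smallest-labelled available neighbour that still permits 7 edges overall, or leave it unmatched if none does
lex-smallest matching: {3-18, 4-0, 5-13, 9-20, 14-16, 15-2, 24-1}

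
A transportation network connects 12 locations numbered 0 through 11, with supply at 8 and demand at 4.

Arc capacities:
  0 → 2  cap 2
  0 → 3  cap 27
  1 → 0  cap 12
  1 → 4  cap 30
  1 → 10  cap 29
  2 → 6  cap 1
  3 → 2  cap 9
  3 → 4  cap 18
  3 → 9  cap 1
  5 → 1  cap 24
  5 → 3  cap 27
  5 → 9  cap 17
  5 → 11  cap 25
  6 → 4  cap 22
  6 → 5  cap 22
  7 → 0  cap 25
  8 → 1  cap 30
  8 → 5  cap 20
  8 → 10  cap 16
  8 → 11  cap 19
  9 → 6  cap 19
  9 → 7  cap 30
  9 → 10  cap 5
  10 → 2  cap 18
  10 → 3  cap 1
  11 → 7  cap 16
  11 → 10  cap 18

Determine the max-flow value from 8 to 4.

augment #1: 8→1→4 bottleneck 30, total now 30
augment #2: 8→5→3→4 bottleneck 18, total now 48
augment #3: 8→5→9→6→4 bottleneck 2, total now 50
augment #4: 8→10→2→6→4 bottleneck 1, total now 51
augment #5: 8→10→3→9→6→4 bottleneck 1, total now 52
augment #6: 8→11→7→0→3→5→9→6→4 bottleneck 15, total now 67

Maximum flow value: 67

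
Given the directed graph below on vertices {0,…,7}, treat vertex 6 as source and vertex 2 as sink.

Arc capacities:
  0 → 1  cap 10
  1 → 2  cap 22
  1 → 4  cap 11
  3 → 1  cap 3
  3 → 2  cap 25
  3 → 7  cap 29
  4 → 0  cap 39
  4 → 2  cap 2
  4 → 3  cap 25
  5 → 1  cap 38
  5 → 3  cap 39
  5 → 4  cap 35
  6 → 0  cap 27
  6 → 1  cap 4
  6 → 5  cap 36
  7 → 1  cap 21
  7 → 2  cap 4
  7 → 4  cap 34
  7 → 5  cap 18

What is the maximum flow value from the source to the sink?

augment #1: 6→1→2 bottleneck 4, total now 4
augment #2: 6→0→1→2 bottleneck 10, total now 14
augment #3: 6→5→1→2 bottleneck 8, total now 22
augment #4: 6→5→3→2 bottleneck 25, total now 47
augment #5: 6→5→4→2 bottleneck 2, total now 49
augment #6: 6→5→3→7→2 bottleneck 1, total now 50

Maximum flow value: 50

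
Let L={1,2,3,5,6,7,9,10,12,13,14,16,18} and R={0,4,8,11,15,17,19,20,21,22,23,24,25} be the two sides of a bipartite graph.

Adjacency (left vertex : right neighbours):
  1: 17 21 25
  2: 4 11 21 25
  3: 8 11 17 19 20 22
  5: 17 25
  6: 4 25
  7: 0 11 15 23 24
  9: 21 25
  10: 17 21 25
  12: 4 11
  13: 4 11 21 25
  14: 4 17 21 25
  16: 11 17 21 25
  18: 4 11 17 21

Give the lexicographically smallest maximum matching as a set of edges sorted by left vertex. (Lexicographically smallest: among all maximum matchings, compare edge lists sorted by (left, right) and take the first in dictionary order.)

Lex-smallest maximum matching: {(1,17), (2,4), (3,8), (5,25), (7,0), (9,21), (12,11)}

|M| = 7 (so the lex-smallest maximum matching has 7 edges)
process left vertices in ascending order; for each, take the smallest-labelled available neighbour that still permits 7 edges overall, or leave it unmatched if none does
lex-smallest matching: {1-17, 2-4, 3-8, 5-25, 7-0, 9-21, 12-11}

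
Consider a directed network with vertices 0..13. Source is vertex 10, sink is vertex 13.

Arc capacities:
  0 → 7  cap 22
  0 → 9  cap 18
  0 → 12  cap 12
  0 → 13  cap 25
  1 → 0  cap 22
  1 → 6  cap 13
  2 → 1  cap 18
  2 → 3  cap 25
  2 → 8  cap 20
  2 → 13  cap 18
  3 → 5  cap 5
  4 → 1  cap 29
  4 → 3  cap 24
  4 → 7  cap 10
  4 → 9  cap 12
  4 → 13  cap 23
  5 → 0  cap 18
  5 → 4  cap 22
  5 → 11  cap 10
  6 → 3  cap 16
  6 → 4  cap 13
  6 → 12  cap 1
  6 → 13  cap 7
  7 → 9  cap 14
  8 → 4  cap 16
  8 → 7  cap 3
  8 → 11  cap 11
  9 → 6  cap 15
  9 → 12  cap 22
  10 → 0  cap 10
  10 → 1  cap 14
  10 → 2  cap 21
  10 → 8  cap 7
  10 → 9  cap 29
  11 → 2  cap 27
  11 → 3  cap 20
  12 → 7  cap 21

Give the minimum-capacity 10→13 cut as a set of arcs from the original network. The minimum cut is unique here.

augment #1: 10→0→13 push 10
augment #2: 10→2→13 push 18
augment #3: 10→1→0→13 push 14
augment #4: 10→8→4→13 push 7
augment #5: 10→9→6→13 push 7
augment #6: 10→2→1→0→13 push 1
augment #7: 10→2→8→4→13 push 2
augment #8: 10→9→6→4→13 push 8
max flow = 67; residual-reachable set from 10 gives S-side
cut edges (S→T): {(9,6), (10,0), (10,1), (10,2), (10,8)} total cap 67

Min-cut arcs: {(9,6), (10,0), (10,1), (10,2), (10,8)} (total capacity 67)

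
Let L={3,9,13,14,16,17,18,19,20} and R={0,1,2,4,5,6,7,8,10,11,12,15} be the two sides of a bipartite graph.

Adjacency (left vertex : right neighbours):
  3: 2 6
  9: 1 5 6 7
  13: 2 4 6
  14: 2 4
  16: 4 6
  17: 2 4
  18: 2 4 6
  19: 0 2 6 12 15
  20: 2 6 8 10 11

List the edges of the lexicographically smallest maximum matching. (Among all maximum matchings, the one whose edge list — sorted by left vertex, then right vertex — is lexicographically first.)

|M| = 6 (so the lex-smallest maximum matching has 6 edges)
process left vertices in ascending order; for each, take the smallest-labelled available neighbour that still permits 6 edges overall, or leave it unmatched if none does
lex-smallest matching: {3-2, 9-1, 13-4, 16-6, 19-0, 20-8}

Lex-smallest maximum matching: {(3,2), (9,1), (13,4), (16,6), (19,0), (20,8)}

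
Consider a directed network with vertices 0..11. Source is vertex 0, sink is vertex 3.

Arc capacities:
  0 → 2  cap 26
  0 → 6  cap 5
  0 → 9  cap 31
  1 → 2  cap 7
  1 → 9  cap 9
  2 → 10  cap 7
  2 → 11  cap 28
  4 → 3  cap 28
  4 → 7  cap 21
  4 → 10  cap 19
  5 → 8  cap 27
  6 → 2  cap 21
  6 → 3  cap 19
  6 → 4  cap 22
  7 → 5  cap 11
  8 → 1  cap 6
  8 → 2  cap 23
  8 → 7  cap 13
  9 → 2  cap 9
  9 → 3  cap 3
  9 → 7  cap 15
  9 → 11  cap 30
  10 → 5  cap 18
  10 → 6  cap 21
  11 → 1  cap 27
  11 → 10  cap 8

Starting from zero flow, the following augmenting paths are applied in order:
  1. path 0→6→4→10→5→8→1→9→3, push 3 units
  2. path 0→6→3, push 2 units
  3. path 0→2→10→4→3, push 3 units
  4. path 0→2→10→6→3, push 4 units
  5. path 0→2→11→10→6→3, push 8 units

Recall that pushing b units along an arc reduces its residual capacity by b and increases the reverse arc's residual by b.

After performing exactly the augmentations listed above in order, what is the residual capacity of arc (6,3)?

Residual capacity of (6,3): 5

after path 1 (0→6→4→10→5→8→1→9→3, push 3): res(6,3)=19
after path 2 (0→6→3, push 2): res(6,3)=17
after path 3 (0→2→10→4→3, push 3): res(6,3)=17
after path 4 (0→2→10→6→3, push 4): res(6,3)=13
after path 5 (0→2→11→10→6→3, push 8): res(6,3)=5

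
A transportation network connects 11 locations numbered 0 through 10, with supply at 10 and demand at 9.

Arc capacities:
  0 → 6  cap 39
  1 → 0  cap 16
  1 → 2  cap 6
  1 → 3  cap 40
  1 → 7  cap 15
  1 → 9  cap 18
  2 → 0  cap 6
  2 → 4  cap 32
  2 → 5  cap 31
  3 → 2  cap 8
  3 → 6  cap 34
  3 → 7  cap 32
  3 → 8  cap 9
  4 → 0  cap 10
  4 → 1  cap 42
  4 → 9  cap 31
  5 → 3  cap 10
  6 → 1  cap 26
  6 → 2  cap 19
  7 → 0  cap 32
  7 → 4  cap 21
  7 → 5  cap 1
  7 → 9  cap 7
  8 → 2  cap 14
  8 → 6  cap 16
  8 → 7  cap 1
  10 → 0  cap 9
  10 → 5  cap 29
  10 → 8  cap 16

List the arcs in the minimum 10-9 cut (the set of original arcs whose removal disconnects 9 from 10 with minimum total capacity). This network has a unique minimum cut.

Min-cut arcs: {(5,3), (10,0), (10,8)} (total capacity 35)

augment #1: 10→8→7→9 push 1
augment #2: 10→0→6→1→9 push 9
augment #3: 10→5→3→7→9 push 6
augment #4: 10→8→2→4→9 push 14
augment #5: 10→8→6→1→9 push 1
augment #6: 10→5→3→2→4→9 push 4
max flow = 35; residual-reachable set from 10 gives S-side
cut edges (S→T): {(5,3), (10,0), (10,8)} total cap 35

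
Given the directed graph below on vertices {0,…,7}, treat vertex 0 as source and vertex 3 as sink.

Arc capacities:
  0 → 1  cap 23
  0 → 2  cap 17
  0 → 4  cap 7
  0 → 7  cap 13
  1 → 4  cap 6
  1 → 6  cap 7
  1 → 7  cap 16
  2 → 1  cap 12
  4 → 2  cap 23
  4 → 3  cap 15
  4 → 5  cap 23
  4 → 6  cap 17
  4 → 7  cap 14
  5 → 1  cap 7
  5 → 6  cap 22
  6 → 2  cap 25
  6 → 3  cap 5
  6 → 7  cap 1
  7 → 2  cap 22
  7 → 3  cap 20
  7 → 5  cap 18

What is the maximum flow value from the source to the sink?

Maximum flow value: 38

augment #1: 0→4→3 bottleneck 7, total now 7
augment #2: 0→7→3 bottleneck 13, total now 20
augment #3: 0→1→4→3 bottleneck 6, total now 26
augment #4: 0→1→6→3 bottleneck 5, total now 31
augment #5: 0→1→7→3 bottleneck 7, total now 38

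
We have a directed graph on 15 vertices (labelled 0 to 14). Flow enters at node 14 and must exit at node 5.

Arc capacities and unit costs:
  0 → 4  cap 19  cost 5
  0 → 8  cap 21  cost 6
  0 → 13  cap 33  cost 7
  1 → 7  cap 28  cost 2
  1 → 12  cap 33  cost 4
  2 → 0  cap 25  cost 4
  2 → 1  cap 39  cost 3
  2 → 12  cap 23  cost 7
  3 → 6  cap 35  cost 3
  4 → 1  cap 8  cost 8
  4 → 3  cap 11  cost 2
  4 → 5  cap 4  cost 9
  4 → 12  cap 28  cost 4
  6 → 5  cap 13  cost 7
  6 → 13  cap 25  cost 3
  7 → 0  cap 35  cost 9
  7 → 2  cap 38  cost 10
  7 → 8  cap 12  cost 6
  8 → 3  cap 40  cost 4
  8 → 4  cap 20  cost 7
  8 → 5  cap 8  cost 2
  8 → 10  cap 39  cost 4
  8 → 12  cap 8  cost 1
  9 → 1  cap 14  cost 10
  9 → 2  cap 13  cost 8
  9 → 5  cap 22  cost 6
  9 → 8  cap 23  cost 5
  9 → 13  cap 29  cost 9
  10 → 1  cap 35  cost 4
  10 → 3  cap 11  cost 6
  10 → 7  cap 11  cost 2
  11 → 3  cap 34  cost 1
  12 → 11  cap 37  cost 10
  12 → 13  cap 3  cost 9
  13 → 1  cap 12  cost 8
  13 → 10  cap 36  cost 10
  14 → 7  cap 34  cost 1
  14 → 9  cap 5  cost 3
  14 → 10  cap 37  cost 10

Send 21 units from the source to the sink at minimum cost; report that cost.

shortest-cost path #1: 14→7→8→5 push 8 @ unit cost 9 (adds 72)
shortest-cost path #2: 14→9→5 push 5 @ unit cost 9 (adds 45)
shortest-cost path #3: 14→7→8→3→6→5 push 4 @ unit cost 21 (adds 84)
shortest-cost path #4: 14→7→0→4→5 push 4 @ unit cost 24 (adds 96)
total cost = 297

Minimum cost for 21 units: 297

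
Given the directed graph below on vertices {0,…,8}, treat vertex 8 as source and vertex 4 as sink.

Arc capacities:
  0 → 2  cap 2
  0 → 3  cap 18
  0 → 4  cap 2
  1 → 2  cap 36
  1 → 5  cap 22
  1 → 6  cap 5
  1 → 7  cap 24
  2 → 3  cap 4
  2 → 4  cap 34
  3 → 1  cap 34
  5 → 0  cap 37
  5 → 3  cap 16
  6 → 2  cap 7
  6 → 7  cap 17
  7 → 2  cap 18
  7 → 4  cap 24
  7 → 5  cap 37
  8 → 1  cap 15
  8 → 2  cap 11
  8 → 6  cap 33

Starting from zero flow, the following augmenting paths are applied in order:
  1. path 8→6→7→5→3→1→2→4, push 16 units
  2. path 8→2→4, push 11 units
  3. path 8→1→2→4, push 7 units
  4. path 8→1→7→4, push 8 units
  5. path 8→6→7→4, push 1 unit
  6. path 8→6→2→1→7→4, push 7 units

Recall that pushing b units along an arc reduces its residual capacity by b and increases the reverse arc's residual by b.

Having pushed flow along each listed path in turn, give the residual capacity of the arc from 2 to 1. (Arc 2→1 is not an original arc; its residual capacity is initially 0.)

Residual capacity of (2,1): 16

after path 1 (8→6→7→5→3→1→2→4, push 16): res(2,1)=16
after path 2 (8→2→4, push 11): res(2,1)=16
after path 3 (8→1→2→4, push 7): res(2,1)=23
after path 4 (8→1→7→4, push 8): res(2,1)=23
after path 5 (8→6→7→4, push 1): res(2,1)=23
after path 6 (8→6→2→1→7→4, push 7): res(2,1)=16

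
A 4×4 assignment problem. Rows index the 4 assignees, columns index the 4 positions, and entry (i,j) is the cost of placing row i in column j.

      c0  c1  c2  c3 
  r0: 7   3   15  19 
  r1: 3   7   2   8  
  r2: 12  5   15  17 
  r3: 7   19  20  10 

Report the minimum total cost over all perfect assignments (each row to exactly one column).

optimal assignment: row0→col0 (cost 7), row1→col2 (cost 2), row2→col1 (cost 5), row3→col3 (cost 10)
total = 7 + 2 + 5 + 10 = 24

Minimum assignment cost: 24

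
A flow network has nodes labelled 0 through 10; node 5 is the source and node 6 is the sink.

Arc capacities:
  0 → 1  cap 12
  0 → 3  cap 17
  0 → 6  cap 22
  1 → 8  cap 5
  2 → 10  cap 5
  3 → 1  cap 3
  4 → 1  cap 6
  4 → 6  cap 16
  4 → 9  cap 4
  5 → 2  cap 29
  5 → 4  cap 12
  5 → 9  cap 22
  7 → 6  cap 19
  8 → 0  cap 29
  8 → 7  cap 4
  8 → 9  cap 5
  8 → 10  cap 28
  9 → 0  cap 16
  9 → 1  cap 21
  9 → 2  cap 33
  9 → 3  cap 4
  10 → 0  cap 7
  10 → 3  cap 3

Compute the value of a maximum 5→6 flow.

augment #1: 5→4→6 bottleneck 12, total now 12
augment #2: 5→9→0→6 bottleneck 16, total now 28
augment #3: 5→2→10→0→6 bottleneck 5, total now 33
augment #4: 5→9→1→8→0→6 bottleneck 1, total now 34
augment #5: 5→9→1→8→7→6 bottleneck 4, total now 38

Maximum flow value: 38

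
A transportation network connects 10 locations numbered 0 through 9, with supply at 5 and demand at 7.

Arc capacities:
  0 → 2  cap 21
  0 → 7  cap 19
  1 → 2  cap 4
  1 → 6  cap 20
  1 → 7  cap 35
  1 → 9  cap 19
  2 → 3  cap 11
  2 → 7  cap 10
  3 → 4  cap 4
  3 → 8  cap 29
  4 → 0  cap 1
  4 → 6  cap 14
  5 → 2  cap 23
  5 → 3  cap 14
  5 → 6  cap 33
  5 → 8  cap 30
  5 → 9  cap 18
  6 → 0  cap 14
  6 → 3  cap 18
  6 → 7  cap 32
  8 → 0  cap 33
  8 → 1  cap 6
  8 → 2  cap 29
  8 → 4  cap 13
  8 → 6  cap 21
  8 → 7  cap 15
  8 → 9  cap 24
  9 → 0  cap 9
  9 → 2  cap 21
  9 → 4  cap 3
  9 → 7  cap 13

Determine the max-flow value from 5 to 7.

Maximum flow value: 95

augment #1: 5→2→7 bottleneck 10, total now 10
augment #2: 5→6→7 bottleneck 32, total now 42
augment #3: 5→8→7 bottleneck 15, total now 57
augment #4: 5→9→7 bottleneck 13, total now 70
augment #5: 5→6→0→7 bottleneck 1, total now 71
augment #6: 5→8→0→7 bottleneck 15, total now 86
augment #7: 5→9→0→7 bottleneck 3, total now 89
augment #8: 5→3→8→1→7 bottleneck 6, total now 95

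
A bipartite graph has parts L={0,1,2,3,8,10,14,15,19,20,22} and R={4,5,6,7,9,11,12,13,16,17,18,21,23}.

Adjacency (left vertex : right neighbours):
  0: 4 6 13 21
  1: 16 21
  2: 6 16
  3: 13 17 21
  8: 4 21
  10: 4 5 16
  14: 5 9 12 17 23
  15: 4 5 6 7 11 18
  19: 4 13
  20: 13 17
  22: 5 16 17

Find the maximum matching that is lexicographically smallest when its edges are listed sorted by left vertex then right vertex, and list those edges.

Lex-smallest maximum matching: {(0,4), (1,16), (2,6), (3,13), (8,21), (10,5), (14,9), (15,7), (20,17)}

|M| = 9 (so the lex-smallest maximum matching has 9 edges)
process left vertices in ascending order; for each, take the smallest-labelled available neighbour that still permits 9 edges overall, or leave it unmatched if none does
lex-smallest matching: {0-4, 1-16, 2-6, 3-13, 8-21, 10-5, 14-9, 15-7, 20-17}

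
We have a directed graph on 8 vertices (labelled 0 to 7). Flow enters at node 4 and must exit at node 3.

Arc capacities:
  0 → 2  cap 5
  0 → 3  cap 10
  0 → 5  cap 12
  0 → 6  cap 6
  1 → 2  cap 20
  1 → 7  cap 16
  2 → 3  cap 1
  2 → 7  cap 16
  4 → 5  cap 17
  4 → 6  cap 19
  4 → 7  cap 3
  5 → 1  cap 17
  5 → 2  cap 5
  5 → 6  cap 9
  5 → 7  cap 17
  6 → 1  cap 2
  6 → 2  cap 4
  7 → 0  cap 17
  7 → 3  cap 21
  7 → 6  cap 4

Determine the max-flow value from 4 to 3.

augment #1: 4→7→3 bottleneck 3, total now 3
augment #2: 4→5→2→3 bottleneck 1, total now 4
augment #3: 4→5→7→3 bottleneck 16, total now 20
augment #4: 4→6→1→7→3 bottleneck 2, total now 22
augment #5: 4→6→2→7→0→3 bottleneck 4, total now 26

Maximum flow value: 26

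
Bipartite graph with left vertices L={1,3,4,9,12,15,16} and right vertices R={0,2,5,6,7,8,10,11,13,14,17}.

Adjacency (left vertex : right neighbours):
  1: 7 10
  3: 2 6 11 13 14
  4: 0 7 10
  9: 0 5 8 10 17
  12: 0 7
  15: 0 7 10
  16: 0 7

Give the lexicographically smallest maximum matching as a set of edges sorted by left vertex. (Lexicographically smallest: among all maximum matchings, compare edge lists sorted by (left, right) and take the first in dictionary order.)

|M| = 5 (so the lex-smallest maximum matching has 5 edges)
process left vertices in ascending order; for each, take the smallest-labelled available neighbour that still permits 5 edges overall, or leave it unmatched if none does
lex-smallest matching: {1-7, 3-2, 4-0, 9-5, 15-10}

Lex-smallest maximum matching: {(1,7), (3,2), (4,0), (9,5), (15,10)}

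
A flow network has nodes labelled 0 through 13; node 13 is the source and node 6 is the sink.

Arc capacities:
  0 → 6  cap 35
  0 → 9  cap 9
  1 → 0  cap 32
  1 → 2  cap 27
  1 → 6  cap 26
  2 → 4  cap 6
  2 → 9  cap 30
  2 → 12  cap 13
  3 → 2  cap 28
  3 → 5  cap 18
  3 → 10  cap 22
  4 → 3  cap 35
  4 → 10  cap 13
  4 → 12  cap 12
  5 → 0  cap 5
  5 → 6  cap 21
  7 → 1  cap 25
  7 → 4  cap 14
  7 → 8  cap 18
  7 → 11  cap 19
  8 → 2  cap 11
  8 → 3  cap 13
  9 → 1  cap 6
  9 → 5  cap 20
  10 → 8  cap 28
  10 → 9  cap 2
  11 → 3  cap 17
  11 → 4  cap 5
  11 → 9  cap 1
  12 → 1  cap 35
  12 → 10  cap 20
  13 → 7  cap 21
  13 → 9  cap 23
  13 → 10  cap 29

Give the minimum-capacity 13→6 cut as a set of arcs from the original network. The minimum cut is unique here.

Min-cut arcs: {(8,2), (8,3), (10,9), (13,7), (13,9)} (total capacity 70)

augment #1: 13→7→1→6 push 21
augment #2: 13→9→1→6 push 5
augment #3: 13→9→5→6 push 18
augment #4: 13→10→9→5→6 push 2
augment #5: 13→10→8→3→5→6 push 1
augment #6: 13→10→8→3→5→0→6 push 5
augment #7: 13→10→8→2→9→1→0→6 push 1
augment #8: 13→10→8→2→12→1→0→6 push 10
augment #9: 13→10→8→3→2→12→1→0→6 push 3
augment #10: 13→10→8→3→2→4→12→1→0→6 push 4
max flow = 70; residual-reachable set from 13 gives S-side
cut edges (S→T): {(8,2), (8,3), (10,9), (13,7), (13,9)} total cap 70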